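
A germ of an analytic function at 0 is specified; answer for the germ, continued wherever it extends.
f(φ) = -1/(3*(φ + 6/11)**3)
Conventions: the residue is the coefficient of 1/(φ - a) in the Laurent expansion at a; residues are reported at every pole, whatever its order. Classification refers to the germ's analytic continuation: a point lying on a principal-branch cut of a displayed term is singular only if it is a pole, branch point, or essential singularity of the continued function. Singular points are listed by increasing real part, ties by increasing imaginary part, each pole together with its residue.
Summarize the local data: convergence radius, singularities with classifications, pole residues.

Denominator factor (φ + 6/11)^3: pole of order 3 at -6/11, modulus 6/11.
The radius of convergence is the smallest modulus among the singular points: 6/11.
At the order-3 pole -6/11 set g(φ) = (φ - (-6/11))^3*f(φ) = -1/3.
Order-3 pole: residue = g''(a)/2; g''(-6/11) = 0, so the residue is 0.

Radius of convergence at 0: 6/11.
At -6/11: a pole of order 3; residue 0.


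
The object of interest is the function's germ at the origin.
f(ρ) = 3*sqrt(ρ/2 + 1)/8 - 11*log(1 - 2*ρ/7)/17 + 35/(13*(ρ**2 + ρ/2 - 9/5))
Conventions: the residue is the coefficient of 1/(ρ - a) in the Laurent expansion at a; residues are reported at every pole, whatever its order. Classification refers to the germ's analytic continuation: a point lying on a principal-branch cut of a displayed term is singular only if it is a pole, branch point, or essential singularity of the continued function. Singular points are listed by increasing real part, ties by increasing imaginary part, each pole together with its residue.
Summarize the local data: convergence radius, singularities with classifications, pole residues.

Denominator factor (ρ**2 + ρ/2 - 9/5): discriminant 149/20, real irrational roots -1/4 + (1/20)*sqrt(745) and -1/4 - (1/20)*sqrt(745); poles of order 1, moduli -1/4 + (1/20)*sqrt(745) and 1/4 + (1/20)*sqrt(745).
Branch term (3/8)*sqrt(1 - ρ/(-2)): its argument vanishes at ρ = -2, a square-root branch point, modulus 2.
Branch term (-11/17)*log(1 - ρ/(7/2)): its argument vanishes at ρ = 7/2, a logarithmic branch point, modulus 7/2.
The radius of convergence is the smallest modulus among the singular points: -1/4 + (1/20)*sqrt(745).
The branch terms are analytic at -1/4 - (1/20)*sqrt(745) and contribute nothing to the residue; only the rational part matters.
The factor ρ**2 + ρ/2 - 9/5 splits as (ρ - a)(ρ - a') with a = -1/4 - (1/20)*sqrt(745), a' = -1/4 + (1/20)*sqrt(745). At the order-1 pole a set g(ρ) = (ρ - a)*(rational part) = [35/13] / (ρ - a').
Simple pole: residue = g(a) at a = -1/4 - (1/20)*sqrt(745), which is -(70/1937)*sqrt(745).
The branch terms are analytic at -1/4 + (1/20)*sqrt(745) and contribute nothing to the residue; only the rational part matters.
The factor ρ**2 + ρ/2 - 9/5 splits as (ρ - a)(ρ - a') with a = -1/4 + (1/20)*sqrt(745), a' = -1/4 - (1/20)*sqrt(745). At the order-1 pole a set g(ρ) = (ρ - a)*(rational part) = [35/13] / (ρ - a').
Simple pole: residue = g(a) at a = -1/4 + (1/20)*sqrt(745), which is (70/1937)*sqrt(745).
List the singular points by increasing real part (a conjugate pair: the negative imaginary part first).

Radius of convergence at 0: -1/4 + (1/20)*sqrt(745).
At -2: an algebraic (square-root) branch point.
At -1/4 - (1/20)*sqrt(745): a pole of order 1; residue -(70/1937)*sqrt(745).
At -1/4 + (1/20)*sqrt(745): a pole of order 1; residue (70/1937)*sqrt(745).
At 7/2: a logarithmic branch point.


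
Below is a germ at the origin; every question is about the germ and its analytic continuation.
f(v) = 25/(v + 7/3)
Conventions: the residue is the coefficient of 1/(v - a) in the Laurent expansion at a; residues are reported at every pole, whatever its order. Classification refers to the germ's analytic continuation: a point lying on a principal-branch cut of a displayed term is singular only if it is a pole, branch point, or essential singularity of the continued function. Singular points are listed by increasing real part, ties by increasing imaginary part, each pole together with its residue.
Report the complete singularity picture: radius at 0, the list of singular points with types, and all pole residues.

Denominator factor (v + 7/3): pole of order 1 at -7/3, modulus 7/3.
The radius of convergence is the smallest modulus among the singular points: 7/3.
At the order-1 pole -7/3 set g(v) = (v - (-7/3))*f(v) = 25.
Simple pole: residue = g(a) at a = -7/3, which is 25.

Radius of convergence at 0: 7/3.
At -7/3: a pole of order 1; residue 25.


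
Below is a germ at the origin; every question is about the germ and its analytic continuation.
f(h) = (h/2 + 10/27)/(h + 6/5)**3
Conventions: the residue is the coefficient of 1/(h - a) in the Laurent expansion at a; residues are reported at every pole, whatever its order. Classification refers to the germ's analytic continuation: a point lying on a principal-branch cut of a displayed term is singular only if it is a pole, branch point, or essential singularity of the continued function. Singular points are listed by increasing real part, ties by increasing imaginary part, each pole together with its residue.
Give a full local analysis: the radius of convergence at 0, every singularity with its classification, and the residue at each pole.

Denominator factor (h + 6/5)^3: pole of order 3 at -6/5, modulus 6/5.
The radius of convergence is the smallest modulus among the singular points: 6/5.
At the order-3 pole -6/5 set g(h) = (h - (-6/5))^3*f(h) = h/2 + 10/27.
Order-3 pole: residue = g''(a)/2; g''(-6/5) = 0, so the residue is 0.

Radius of convergence at 0: 6/5.
At -6/5: a pole of order 3; residue 0.


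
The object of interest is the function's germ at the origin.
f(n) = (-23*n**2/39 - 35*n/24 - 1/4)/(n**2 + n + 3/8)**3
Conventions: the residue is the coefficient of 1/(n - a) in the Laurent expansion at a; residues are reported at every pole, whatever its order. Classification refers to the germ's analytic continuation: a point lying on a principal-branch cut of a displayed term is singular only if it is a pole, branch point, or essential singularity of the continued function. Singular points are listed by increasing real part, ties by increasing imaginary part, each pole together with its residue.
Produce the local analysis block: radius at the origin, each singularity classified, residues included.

Radius of convergence at 0: (1/4)*sqrt(6).
At (-1/2) - ((1/4)*sqrt(2))*i: a pole of order 3; residue ((575/78)*sqrt(2))*i.
At (-1/2) + ((1/4)*sqrt(2))*i: a pole of order 3; residue -((575/78)*sqrt(2))*i.

Denominator factor (n**2 + n + 3/8)^3: discriminant -1/2, complex-conjugate roots (-1/2) + ((1/4)*sqrt(2))*i and (-1/2) - ((1/4)*sqrt(2))*i; poles of order 3, moduli (1/4)*sqrt(6) and (1/4)*sqrt(6).
The radius of convergence is the smallest modulus among the singular points: (1/4)*sqrt(6).
The factor n**2 + n + 3/8 splits as (n - a)(n - a') with a = (-1/2) - ((1/4)*sqrt(2))*i, a' = (-1/2) + ((1/4)*sqrt(2))*i. At the order-3 pole a set g(n) = (n - a)^3*f(n) = [-23*n**2/39 - 35*n/24 - 1/4] / (n - a')^3.
Order-3 pole: residue = g''(a)/2; g''((-1/2) - ((1/4)*sqrt(2))*i) = ((575/39)*sqrt(2))*i, so the residue is ((575/78)*sqrt(2))*i.
The factor n**2 + n + 3/8 splits as (n - a)(n - a') with a = (-1/2) + ((1/4)*sqrt(2))*i, a' = (-1/2) - ((1/4)*sqrt(2))*i. At the order-3 pole a set g(n) = (n - a)^3*f(n) = [-23*n**2/39 - 35*n/24 - 1/4] / (n - a')^3.
Order-3 pole: residue = g''(a)/2; g''((-1/2) + ((1/4)*sqrt(2))*i) = -((575/39)*sqrt(2))*i, so the residue is -((575/78)*sqrt(2))*i.
List the singular points by increasing real part (a conjugate pair: the negative imaginary part first).


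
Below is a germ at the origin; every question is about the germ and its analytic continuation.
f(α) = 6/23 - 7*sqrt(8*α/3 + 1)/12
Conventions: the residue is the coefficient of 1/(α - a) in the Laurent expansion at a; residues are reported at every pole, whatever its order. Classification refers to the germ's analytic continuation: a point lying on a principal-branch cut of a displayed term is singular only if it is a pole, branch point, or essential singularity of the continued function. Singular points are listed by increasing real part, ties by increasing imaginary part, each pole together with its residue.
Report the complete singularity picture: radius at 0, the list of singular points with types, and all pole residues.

Radius of convergence at 0: 3/8.
At -3/8: an algebraic (square-root) branch point.

Branch term (-7/12)*sqrt(1 - α/(-3/8)): its argument vanishes at α = -3/8, a square-root branch point, modulus 3/8.
The radius of convergence is the smallest modulus among the singular points: 3/8.


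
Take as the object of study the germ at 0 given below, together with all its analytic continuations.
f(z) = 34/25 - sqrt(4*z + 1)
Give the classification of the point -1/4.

The term (-1)*sqrt(1 - z/(-1/4)) has argument 1 - -1/4/(-1/4) = 0 at -1/4: a square-root (algebraic, two-sheeted) branch point; the remaining terms are analytic or single-valued there.

The point is an algebraic (square-root) branch point.


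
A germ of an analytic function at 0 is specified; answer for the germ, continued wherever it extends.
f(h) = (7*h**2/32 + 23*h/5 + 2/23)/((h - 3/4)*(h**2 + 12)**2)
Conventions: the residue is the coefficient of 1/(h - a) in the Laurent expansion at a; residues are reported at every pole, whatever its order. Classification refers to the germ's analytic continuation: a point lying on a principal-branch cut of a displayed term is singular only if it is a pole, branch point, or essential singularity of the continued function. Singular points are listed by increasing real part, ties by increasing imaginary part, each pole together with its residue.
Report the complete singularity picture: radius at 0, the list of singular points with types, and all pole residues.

Radius of convergence at 0: 3/4.
At -((2)*sqrt(3))*i: a pole of order 2; residue (-215501/18584460) + ((4262147/297351360)*sqrt(3))*i.
At ((2)*sqrt(3))*i: a pole of order 2; residue (-215501/18584460) - ((4262147/297351360)*sqrt(3))*i.
At 3/4: a pole of order 1; residue 215501/9292230.


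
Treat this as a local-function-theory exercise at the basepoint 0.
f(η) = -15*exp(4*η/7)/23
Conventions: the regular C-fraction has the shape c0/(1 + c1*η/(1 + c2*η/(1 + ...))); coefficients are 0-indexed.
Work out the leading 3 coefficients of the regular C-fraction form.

The regular C-fraction coefficients are [-15/23, -4/7, 2/7].

Taylor coefficients (expand at 0): a_0 = -15/23, a_1 = -60/161, a_2 = -120/1127.
c0 = a_0 = -15/23. Peel one level at a time: if S = 1 + c*η/S' with S'(0) = 1, then c is the η-coefficient of S and S' = c*η/(S - 1).
S_1 = c0/f = 1 + (-4/7)*η + (8/49)*η^2 + ...; c1 = -4/7.
S_2 = c1*η/(S_1 - 1) = 1 + (2/7)*η + ...; c2 = 2/7.


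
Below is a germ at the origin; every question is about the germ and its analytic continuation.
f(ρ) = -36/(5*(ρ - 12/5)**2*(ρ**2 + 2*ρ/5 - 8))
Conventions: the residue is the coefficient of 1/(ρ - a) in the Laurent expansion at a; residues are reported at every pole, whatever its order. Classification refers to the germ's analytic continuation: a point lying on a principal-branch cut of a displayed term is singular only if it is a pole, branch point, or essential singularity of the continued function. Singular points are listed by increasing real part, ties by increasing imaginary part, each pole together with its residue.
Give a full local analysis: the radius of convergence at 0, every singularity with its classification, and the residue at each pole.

Denominator factor (ρ - 12/5)^2: pole of order 2 at 12/5, modulus 12/5.
Denominator factor (ρ**2 + 2*ρ/5 - 8): discriminant 804/25, real irrational roots -1/5 + (1/5)*sqrt(201) and -1/5 - (1/5)*sqrt(201); poles of order 1, moduli -1/5 + (1/5)*sqrt(201) and 1/5 + (1/5)*sqrt(201).
The radius of convergence is the smallest modulus among the singular points: 12/5.
The factor ρ**2 + 2*ρ/5 - 8 splits as (ρ - a)(ρ - a') with a = -1/5 - (1/5)*sqrt(201), a' = -1/5 + (1/5)*sqrt(201). At the order-1 pole a set g(ρ) = (ρ - a)*f(ρ) = [-36/(5*(ρ - 12/5)**2)] / (ρ - a').
Simple pole: residue = g(a) at a = -1/5 - (1/5)*sqrt(201), which is -2925/256 + (13875/17152)*sqrt(201).
At the order-2 pole 12/5 set g(ρ) = (ρ - (12/5))^2*f(ρ) = -36/(5*(ρ**2 + 2*ρ/5 - 8)).
Order-2 pole: residue = g'(a); g'(12/5) = 2925/128, so the residue is 2925/128.
The factor ρ**2 + 2*ρ/5 - 8 splits as (ρ - a)(ρ - a') with a = -1/5 + (1/5)*sqrt(201), a' = -1/5 - (1/5)*sqrt(201). At the order-1 pole a set g(ρ) = (ρ - a)*f(ρ) = [-36/(5*(ρ - 12/5)**2)] / (ρ - a').
Simple pole: residue = g(a) at a = -1/5 + (1/5)*sqrt(201), which is -2925/256 - (13875/17152)*sqrt(201).
List the singular points by increasing real part (a conjugate pair: the negative imaginary part first).

Radius of convergence at 0: 12/5.
At -1/5 - (1/5)*sqrt(201): a pole of order 1; residue -2925/256 + (13875/17152)*sqrt(201).
At 12/5: a pole of order 2; residue 2925/128.
At -1/5 + (1/5)*sqrt(201): a pole of order 1; residue -2925/256 - (13875/17152)*sqrt(201).


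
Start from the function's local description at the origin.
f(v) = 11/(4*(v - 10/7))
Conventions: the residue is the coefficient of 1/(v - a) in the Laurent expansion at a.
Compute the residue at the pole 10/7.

At the order-1 pole 10/7 set g(v) = (v - (10/7))*f(v) = 11/4.
Simple pole: residue = g(a) at a = 10/7, which is 11/4.

The residue is 11/4.


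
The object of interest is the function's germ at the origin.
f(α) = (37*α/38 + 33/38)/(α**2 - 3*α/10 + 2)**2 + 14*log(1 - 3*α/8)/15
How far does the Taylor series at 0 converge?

The radius of convergence is sqrt(2).

Denominator factor (α**2 - 3*α/10 + 2)^2: discriminant -791/100, complex-conjugate roots (3/20) + ((1/20)*sqrt(791))*i and (3/20) - ((1/20)*sqrt(791))*i; poles of order 2, moduli sqrt(2) and sqrt(2).
Branch term (14/15)*log(1 - α/(8/3)): its argument vanishes at α = 8/3, a logarithmic branch point, modulus 8/3.
The radius of convergence is the smallest modulus among the singular points: sqrt(2).


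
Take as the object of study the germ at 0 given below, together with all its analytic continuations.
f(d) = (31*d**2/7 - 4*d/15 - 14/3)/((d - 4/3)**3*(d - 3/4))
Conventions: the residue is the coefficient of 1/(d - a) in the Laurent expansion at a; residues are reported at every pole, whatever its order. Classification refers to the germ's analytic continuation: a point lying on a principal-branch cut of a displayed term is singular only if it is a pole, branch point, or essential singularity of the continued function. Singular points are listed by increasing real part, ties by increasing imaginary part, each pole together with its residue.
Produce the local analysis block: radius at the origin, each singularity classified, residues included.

Radius of convergence at 0: 3/4.
At 3/4: a pole of order 1; residue 143676/12005.
At 4/3: a pole of order 3; residue -143676/12005.

Denominator factor (d - 4/3)^3: pole of order 3 at 4/3, modulus 4/3.
Denominator factor (d - 3/4): pole of order 1 at 3/4, modulus 3/4.
The radius of convergence is the smallest modulus among the singular points: 3/4.
At the order-1 pole 3/4 set g(d) = (d - (3/4))*f(d) = (31*d**2/7 - 4*d/15 - 14/3)/(d - 4/3)**3.
Simple pole: residue = g(a) at a = 3/4, which is 143676/12005.
At the order-3 pole 4/3 set g(d) = (d - (4/3))^3*f(d) = (31*d**2/7 - 4*d/15 - 14/3)/(d - 3/4).
Order-3 pole: residue = g''(a)/2; g''(4/3) = -287352/12005, so the residue is -143676/12005.
List the singular points by increasing real part (a conjugate pair: the negative imaginary part first).


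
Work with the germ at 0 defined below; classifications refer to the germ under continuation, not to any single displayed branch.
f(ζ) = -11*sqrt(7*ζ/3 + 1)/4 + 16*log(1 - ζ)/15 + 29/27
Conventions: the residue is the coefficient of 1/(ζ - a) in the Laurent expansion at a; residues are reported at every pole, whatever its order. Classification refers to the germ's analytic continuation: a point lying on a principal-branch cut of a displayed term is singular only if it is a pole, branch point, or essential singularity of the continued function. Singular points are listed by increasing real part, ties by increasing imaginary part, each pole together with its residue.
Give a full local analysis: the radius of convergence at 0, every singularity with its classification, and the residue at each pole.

Branch term (16/15)*log(1 - ζ/(1)): its argument vanishes at ζ = 1, a logarithmic branch point, modulus 1.
Branch term (-11/4)*sqrt(1 - ζ/(-3/7)): its argument vanishes at ζ = -3/7, a square-root branch point, modulus 3/7.
The radius of convergence is the smallest modulus among the singular points: 3/7.
List the singular points by increasing real part (a conjugate pair: the negative imaginary part first).

Radius of convergence at 0: 3/7.
At -3/7: an algebraic (square-root) branch point.
At 1: a logarithmic branch point.


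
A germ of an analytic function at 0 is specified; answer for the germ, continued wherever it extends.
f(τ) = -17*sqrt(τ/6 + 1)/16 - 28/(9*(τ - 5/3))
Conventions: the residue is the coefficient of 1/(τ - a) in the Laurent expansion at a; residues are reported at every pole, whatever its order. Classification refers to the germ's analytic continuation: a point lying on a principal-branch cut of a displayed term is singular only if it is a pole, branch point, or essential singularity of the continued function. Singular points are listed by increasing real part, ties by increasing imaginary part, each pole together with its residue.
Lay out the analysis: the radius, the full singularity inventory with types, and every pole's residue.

Denominator factor (τ - 5/3): pole of order 1 at 5/3, modulus 5/3.
Branch term (-17/16)*sqrt(1 - τ/(-6)): its argument vanishes at τ = -6, a square-root branch point, modulus 6.
The radius of convergence is the smallest modulus among the singular points: 5/3.
The branch term is analytic at 5/3 and contributes nothing to the residue; only the rational part matters.
At the order-1 pole 5/3 set g(τ) = (τ - (5/3))*(rational part) = -28/9.
Simple pole: residue = g(a) at a = 5/3, which is -28/9.
List the singular points by increasing real part (a conjugate pair: the negative imaginary part first).

Radius of convergence at 0: 5/3.
At -6: an algebraic (square-root) branch point.
At 5/3: a pole of order 1; residue -28/9.


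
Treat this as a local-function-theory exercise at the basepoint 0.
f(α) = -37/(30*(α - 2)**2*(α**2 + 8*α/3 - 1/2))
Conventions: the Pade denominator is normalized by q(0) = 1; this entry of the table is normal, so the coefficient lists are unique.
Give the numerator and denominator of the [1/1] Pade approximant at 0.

The Pade approximant has numerator coefficients [37/60, 1591/4560]; denominator coefficients [1, -1315/228].

Taylor coefficients needed (expand at 0): a_0 = 37/60, a_1 = 703/180, a_2 = 9731/432.
Write the denominator as Q(α) = 1 + q1*α. Requiring Q*f - P = O(α^3) with deg P <= 1 kills the coefficients of α^2..α^2 in Q*f:
  α^2: a_2 + q1*a_1 = 0, i.e. 9731/432 + (703/180)*q1 = 0.
Solving this linear system: q1 = -1315/228.
The numerator is Q*f truncated at degree 1: P0 = a_0 = 37/60; P1 = a_1 + q1*a_0 = 1591/4560.


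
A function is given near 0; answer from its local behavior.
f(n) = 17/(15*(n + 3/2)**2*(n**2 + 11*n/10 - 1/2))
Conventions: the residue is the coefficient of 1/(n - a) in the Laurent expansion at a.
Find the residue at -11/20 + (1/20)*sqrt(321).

The factor n**2 + 11*n/10 - 1/2 splits as (n - a)(n - a') with a = -11/20 + (1/20)*sqrt(321), a' = -11/20 - (1/20)*sqrt(321). At the order-1 pole a set g(n) = (n - a)*f(n) = [17/(15*(n + 3/2)**2)] / (n - a').
Simple pole: residue = g(a) at a = -11/20 + (1/20)*sqrt(321), which is -323/3 + (5797/963)*sqrt(321).

The residue is -323/3 + (5797/963)*sqrt(321).


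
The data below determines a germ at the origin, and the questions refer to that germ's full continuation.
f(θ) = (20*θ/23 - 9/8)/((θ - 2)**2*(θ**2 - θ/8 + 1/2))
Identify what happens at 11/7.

The point is a regular point.

Denominator factors: θ**2 - θ/8 + 1/2 = 1087/392 at θ = 11/7; θ - 2 = -3/7 at θ = 11/7 — none vanishes.
So the germ continues analytically to 11/7.


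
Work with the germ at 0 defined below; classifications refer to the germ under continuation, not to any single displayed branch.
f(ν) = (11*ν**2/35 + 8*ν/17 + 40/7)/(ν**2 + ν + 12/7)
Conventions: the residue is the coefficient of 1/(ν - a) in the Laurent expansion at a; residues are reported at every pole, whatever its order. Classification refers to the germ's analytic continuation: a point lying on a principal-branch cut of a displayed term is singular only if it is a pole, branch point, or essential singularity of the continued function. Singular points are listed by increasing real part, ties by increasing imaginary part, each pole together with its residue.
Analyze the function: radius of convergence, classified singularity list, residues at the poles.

Radius of convergence at 0: (2/7)*sqrt(21).
At (-1/2) - ((1/14)*sqrt(287))*i: a pole of order 1; residue (93/1190) + ((42461/341530)*sqrt(287))*i.
At (-1/2) + ((1/14)*sqrt(287))*i: a pole of order 1; residue (93/1190) - ((42461/341530)*sqrt(287))*i.

Denominator factor (ν**2 + ν + 12/7): discriminant -41/7, complex-conjugate roots (-1/2) + ((1/14)*sqrt(287))*i and (-1/2) - ((1/14)*sqrt(287))*i; poles of order 1, moduli (2/7)*sqrt(21) and (2/7)*sqrt(21).
The radius of convergence is the smallest modulus among the singular points: (2/7)*sqrt(21).
The factor ν**2 + ν + 12/7 splits as (ν - a)(ν - a') with a = (-1/2) - ((1/14)*sqrt(287))*i, a' = (-1/2) + ((1/14)*sqrt(287))*i. At the order-1 pole a set g(ν) = (ν - a)*f(ν) = [11*ν**2/35 + 8*ν/17 + 40/7] / (ν - a').
Simple pole: residue = g(a) at a = (-1/2) - ((1/14)*sqrt(287))*i, which is (93/1190) + ((42461/341530)*sqrt(287))*i.
The factor ν**2 + ν + 12/7 splits as (ν - a)(ν - a') with a = (-1/2) + ((1/14)*sqrt(287))*i, a' = (-1/2) - ((1/14)*sqrt(287))*i. At the order-1 pole a set g(ν) = (ν - a)*f(ν) = [11*ν**2/35 + 8*ν/17 + 40/7] / (ν - a').
Simple pole: residue = g(a) at a = (-1/2) + ((1/14)*sqrt(287))*i, which is (93/1190) - ((42461/341530)*sqrt(287))*i.
List the singular points by increasing real part (a conjugate pair: the negative imaginary part first).


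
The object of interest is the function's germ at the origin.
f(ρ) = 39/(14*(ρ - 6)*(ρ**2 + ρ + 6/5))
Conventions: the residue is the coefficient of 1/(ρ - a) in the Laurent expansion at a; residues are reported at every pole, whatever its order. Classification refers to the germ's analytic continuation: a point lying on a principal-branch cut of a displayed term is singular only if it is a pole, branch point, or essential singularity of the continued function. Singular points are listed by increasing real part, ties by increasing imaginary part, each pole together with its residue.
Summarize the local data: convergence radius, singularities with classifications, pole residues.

Denominator factor (ρ**2 + ρ + 6/5): discriminant -19/5, complex-conjugate roots (-1/2) + ((1/10)*sqrt(95))*i and (-1/2) - ((1/10)*sqrt(95))*i; poles of order 1, moduli (1/5)*sqrt(30) and (1/5)*sqrt(30).
Denominator factor (ρ - 6): pole of order 1 at 6, modulus 6.
The radius of convergence is the smallest modulus among the singular points: (1/5)*sqrt(30).
The factor ρ**2 + ρ + 6/5 splits as (ρ - a)(ρ - a') with a = (-1/2) - ((1/10)*sqrt(95))*i, a' = (-1/2) + ((1/10)*sqrt(95))*i. At the order-1 pole a set g(ρ) = (ρ - a)*f(ρ) = [39/(14*(ρ - 6))] / (ρ - a').
Simple pole: residue = g(a) at a = (-1/2) - ((1/10)*sqrt(95))*i, which is (-65/2016) - ((845/38304)*sqrt(95))*i.
The factor ρ**2 + ρ + 6/5 splits as (ρ - a)(ρ - a') with a = (-1/2) + ((1/10)*sqrt(95))*i, a' = (-1/2) - ((1/10)*sqrt(95))*i. At the order-1 pole a set g(ρ) = (ρ - a)*f(ρ) = [39/(14*(ρ - 6))] / (ρ - a').
Simple pole: residue = g(a) at a = (-1/2) + ((1/10)*sqrt(95))*i, which is (-65/2016) + ((845/38304)*sqrt(95))*i.
At the order-1 pole 6 set g(ρ) = (ρ - (6))*f(ρ) = 39/(14*(ρ**2 + ρ + 6/5)).
Simple pole: residue = g(a) at a = 6, which is 65/1008.
List the singular points by increasing real part (a conjugate pair: the negative imaginary part first).

Radius of convergence at 0: (1/5)*sqrt(30).
At (-1/2) - ((1/10)*sqrt(95))*i: a pole of order 1; residue (-65/2016) - ((845/38304)*sqrt(95))*i.
At (-1/2) + ((1/10)*sqrt(95))*i: a pole of order 1; residue (-65/2016) + ((845/38304)*sqrt(95))*i.
At 6: a pole of order 1; residue 65/1008.


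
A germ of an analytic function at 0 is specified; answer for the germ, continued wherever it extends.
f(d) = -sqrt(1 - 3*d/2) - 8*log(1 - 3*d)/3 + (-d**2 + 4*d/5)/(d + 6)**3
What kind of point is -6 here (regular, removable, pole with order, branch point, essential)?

The point is a pole of order 3.

The denominator factor d + 6 vanishes at -6 and appears to the power 3; the numerator there equals -204/5, nonzero, and no other factor vanishes.
The branch terms are analytic at this point.
Hence a pole whose order is the multiplicity, 3.


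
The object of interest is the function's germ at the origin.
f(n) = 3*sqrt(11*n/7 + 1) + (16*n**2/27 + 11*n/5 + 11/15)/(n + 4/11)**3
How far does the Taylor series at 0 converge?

Denominator factor (n + 4/11)^3: pole of order 3 at -4/11, modulus 4/11.
Branch term (3)*sqrt(1 - n/(-7/11)): its argument vanishes at n = -7/11, a square-root branch point, modulus 7/11.
The radius of convergence is the smallest modulus among the singular points: 4/11.

The radius of convergence is 4/11.


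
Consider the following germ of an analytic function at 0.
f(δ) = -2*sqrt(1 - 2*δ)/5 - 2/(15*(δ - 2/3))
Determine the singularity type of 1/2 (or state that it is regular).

The term (-2/5)*sqrt(1 - δ/(1/2)) has argument 1 - 1/2/(1/2) = 0 at 1/2: a square-root (algebraic, two-sheeted) branch point; the remaining terms are analytic or single-valued there.

The point is an algebraic (square-root) branch point.


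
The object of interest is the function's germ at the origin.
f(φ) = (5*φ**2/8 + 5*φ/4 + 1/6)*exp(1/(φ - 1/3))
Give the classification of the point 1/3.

The point is an essential singularity.

The exponent 1/(φ - (1/3)) has a pole at 1/3, so exp(1/(φ - (1/3))) takes every nonzero value near it: an essential singularity (not a pole of any order).


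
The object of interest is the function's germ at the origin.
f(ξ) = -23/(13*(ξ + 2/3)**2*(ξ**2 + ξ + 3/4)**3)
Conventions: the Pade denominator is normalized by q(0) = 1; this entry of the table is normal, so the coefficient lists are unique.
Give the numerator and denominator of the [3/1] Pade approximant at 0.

Taylor coefficients needed (expand at 0): a_0 = -368/39, a_1 = 2576/39, a_2 = -28060/117, a_3 = 624680/1053, a_4 = -1176289/1053.
Write the denominator as Q(ξ) = 1 + q1*ξ. Requiring Q*f - P = O(ξ^5) with deg P <= 3 kills the coefficients of ξ^4..ξ^4 in Q*f:
  ξ^4: a_4 + q1*a_3 = 0, i.e. -1176289/1053 + (624680/1053)*q1 = 0.
Solving this linear system: q1 = 51143/27160.
The numerator is Q*f truncated at degree 3: P0 = a_0 = -368/39; P1 = a_1 + q1*a_0 = 6392942/132405; P2 = a_2 + q1*a_1 = -6551366/56745; P3 = a_3 + q1*a_2 = 202532779/1429974.

The Pade approximant has numerator coefficients [-368/39, 6392942/132405, -6551366/56745, 202532779/1429974]; denominator coefficients [1, 51143/27160].


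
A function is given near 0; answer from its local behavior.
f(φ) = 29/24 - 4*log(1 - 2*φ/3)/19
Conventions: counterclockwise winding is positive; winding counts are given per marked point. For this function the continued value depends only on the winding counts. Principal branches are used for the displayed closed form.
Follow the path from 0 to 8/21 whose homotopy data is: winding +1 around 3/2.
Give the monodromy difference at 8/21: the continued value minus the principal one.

Continued minus principal equals -(8/19)*pi*i.

The rational part is single-valued and drops out of the difference; each branch term changes only by its own monodromy.
(-4/19)*log(1 - φ/(3/2)): each positive loop around 3/2 adds 2*pi*i to the log, so winding +1 contributes (-4/19)*(1)*2*pi*i = -(8/19)*pi*i.
Summing the contributions at φ = 8/21 gives -(8/19)*pi*i.


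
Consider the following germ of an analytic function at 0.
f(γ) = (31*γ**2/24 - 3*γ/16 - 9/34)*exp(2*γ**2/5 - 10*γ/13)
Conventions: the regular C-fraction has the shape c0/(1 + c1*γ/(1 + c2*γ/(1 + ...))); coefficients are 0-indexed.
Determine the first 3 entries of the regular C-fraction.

Taylor coefficients (expand at 0): a_0 = -9/34, a_1 = 57/3536, a_2 = 53942/43095.
c0 = a_0 = -9/34. Peel one level at a time: if S = 1 + c*γ/S' with S'(0) = 1, then c is the γ-coefficient of S and S' = c*γ/(S - 1).
S_1 = c0/f = 1 + (19/312)*γ + (6909991/1460160)*γ^2 + ...; c1 = 19/312.
S_2 = c1*γ/(S_1 - 1) = 1 + (-6909991/88920)*γ + ...; c2 = -6909991/88920.

The regular C-fraction coefficients are [-9/34, 19/312, -6909991/88920].


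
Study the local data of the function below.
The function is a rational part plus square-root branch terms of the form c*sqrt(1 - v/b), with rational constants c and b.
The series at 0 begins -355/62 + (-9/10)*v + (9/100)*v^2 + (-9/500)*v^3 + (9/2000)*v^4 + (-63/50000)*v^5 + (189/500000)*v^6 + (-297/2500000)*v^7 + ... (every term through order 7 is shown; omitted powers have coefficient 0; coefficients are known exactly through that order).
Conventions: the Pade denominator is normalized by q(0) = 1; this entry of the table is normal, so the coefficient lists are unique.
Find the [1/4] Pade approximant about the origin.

The Pade approximant has numerator coefficients [-355/62, -90619218049/47857264010]; denominator coefficients [1, 133937128/771891355, -89198253/7718913550, 27018639/19297283875, -24898239/154378271000].

Taylor coefficients needed (read off): a_0 = -355/62, a_1 = -9/10, a_2 = 9/100, a_3 = -9/500, a_4 = 9/2000, a_5 = -63/50000.
Write the denominator as Q(v) = 1 + q1*v + q2*v^2 + q3*v^3 + q4*v^4. Requiring Q*f - P = O(v^6) with deg P <= 1 kills the coefficients of v^2..v^5 in Q*f:
  v^2: a_2 + q1*a_1 + q2*a_0 = 0, i.e. 9/100 + (-9/10)*q1 + (-355/62)*q2 = 0.
  v^3: a_3 + q1*a_2 + q2*a_1 + q3*a_0 = 0, i.e. -9/500 + (9/100)*q1 + (-9/10)*q2 + (-355/62)*q3 = 0.
  v^4: a_4 + q1*a_3 + q2*a_2 + q3*a_1 + q4*a_0 = 0, i.e. 9/2000 + (-9/500)*q1 + (9/100)*q2 + (-9/10)*q3 + (-355/62)*q4 = 0.
  v^5: a_5 + q1*a_4 + q2*a_3 + q3*a_2 + q4*a_1 = 0, i.e. -63/50000 + (9/2000)*q1 + (-9/500)*q2 + (9/100)*q3 + (-9/10)*q4 = 0.
Solving this linear system: q1 = 133937128/771891355, q2 = -89198253/7718913550, q3 = 27018639/19297283875, q4 = -24898239/154378271000.
The numerator is Q*f truncated at degree 1: P0 = a_0 = -355/62; P1 = a_1 + q1*a_0 = -90619218049/47857264010.


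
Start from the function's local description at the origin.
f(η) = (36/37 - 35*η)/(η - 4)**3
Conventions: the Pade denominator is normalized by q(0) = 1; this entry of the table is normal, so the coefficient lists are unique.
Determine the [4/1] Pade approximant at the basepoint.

The Pade approximant has numerator coefficients [-9/592, 1026409/1896620, 24703017/121383680, 6181521/121383680, 3298349/388427776]; denominator coefficients [1, -4809/12815].

Taylor coefficients needed (expand at 0): a_0 = -9/592, a_1 = 317/592, a_2 = 3831/9472, a_3 = 15/74, a_4 = 12815/151552, a_5 = 4809/151552.
Write the denominator as Q(η) = 1 + q1*η. Requiring Q*f - P = O(η^6) with deg P <= 4 kills the coefficients of η^5..η^5 in Q*f:
  η^5: a_5 + q1*a_4 = 0, i.e. 4809/151552 + (12815/151552)*q1 = 0.
Solving this linear system: q1 = -4809/12815.
The numerator is Q*f truncated at degree 4: P0 = a_0 = -9/592; P1 = a_1 + q1*a_0 = 1026409/1896620; P2 = a_2 + q1*a_1 = 24703017/121383680; P3 = a_3 + q1*a_2 = 6181521/121383680; P4 = a_4 + q1*a_3 = 3298349/388427776.


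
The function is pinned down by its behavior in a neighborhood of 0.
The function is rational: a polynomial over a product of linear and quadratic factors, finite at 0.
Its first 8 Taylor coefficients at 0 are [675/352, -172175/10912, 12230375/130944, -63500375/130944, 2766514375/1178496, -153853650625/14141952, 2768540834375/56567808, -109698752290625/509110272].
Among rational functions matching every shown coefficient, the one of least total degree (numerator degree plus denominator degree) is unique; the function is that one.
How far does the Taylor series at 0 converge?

No rational of total degree below 5 reproduces all 8 coefficients; solving the [1/4] Pade equations on them gives f(x) = (4*x/31 + 27/22)/(x**2 + 10*x/3 + 4/5)**2, whose expansion matches every shown term.
Denominator factor (x**2 + 10*x/3 + 4/5)^2: discriminant 356/45, real irrational roots -5/3 + (1/15)*sqrt(445) and -5/3 - (1/15)*sqrt(445); poles of order 2, moduli 5/3 - (1/15)*sqrt(445) and 5/3 + (1/15)*sqrt(445).
The radius of convergence is the smallest modulus among the singular points: 5/3 - (1/15)*sqrt(445).

The radius of convergence is 5/3 - (1/15)*sqrt(445).


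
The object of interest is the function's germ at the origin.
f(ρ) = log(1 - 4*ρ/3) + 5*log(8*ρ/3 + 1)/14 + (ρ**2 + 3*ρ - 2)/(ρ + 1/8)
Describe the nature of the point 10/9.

Denominator factors: ρ + 1/8 = 89/72 at ρ = 10/9 — none vanishes.
Branch term log(1 - ρ/(-3/8)): argument at 10/9 is 107/27, nonzero, so 10/9 is not its branch point (a point on a principal cut is still regular for the continued germ).
Branch term log(1 - ρ/(3/4)): argument at 10/9 is -13/27, nonzero, so 10/9 is not its branch point (a point on a principal cut is still regular for the continued germ).
So the germ continues analytically to 10/9.

The point is a regular point.


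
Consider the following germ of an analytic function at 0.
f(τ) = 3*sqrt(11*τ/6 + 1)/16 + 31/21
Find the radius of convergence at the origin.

The radius of convergence is 6/11.

Branch term (3/16)*sqrt(1 - τ/(-6/11)): its argument vanishes at τ = -6/11, a square-root branch point, modulus 6/11.
The radius of convergence is the smallest modulus among the singular points: 6/11.


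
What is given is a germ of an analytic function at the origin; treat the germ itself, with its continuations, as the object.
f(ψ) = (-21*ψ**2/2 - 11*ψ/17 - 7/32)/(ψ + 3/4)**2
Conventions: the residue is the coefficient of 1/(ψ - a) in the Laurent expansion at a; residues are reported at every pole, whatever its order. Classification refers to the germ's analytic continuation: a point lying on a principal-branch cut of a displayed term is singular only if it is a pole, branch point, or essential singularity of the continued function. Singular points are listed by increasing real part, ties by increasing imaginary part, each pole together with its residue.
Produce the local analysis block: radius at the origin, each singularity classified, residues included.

Radius of convergence at 0: 3/4.
At -3/4: a pole of order 2; residue 1027/68.

Denominator factor (ψ + 3/4)^2: pole of order 2 at -3/4, modulus 3/4.
The radius of convergence is the smallest modulus among the singular points: 3/4.
At the order-2 pole -3/4 set g(ψ) = (ψ - (-3/4))^2*f(ψ) = -21*ψ**2/2 - 11*ψ/17 - 7/32.
Order-2 pole: residue = g'(a); g'(-3/4) = 1027/68, so the residue is 1027/68.


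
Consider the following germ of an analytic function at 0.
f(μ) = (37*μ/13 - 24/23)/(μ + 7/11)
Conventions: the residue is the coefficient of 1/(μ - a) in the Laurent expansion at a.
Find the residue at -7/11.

The residue is -9389/3289.

At the order-1 pole -7/11 set g(μ) = (μ - (-7/11))*f(μ) = 37*μ/13 - 24/23.
Simple pole: residue = g(a) at a = -7/11, which is -9389/3289.


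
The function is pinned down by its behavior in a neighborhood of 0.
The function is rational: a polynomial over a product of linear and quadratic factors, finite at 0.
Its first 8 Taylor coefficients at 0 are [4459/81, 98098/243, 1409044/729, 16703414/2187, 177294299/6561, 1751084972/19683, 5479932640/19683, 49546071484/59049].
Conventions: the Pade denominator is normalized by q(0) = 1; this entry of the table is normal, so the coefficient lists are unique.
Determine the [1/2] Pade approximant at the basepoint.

Taylor coefficients needed (read off): a_0 = 4459/81, a_1 = 98098/243, a_2 = 1409044/729, a_3 = 16703414/2187.
Write the denominator as Q(u) = 1 + q1*u + q2*u^2. Requiring Q*f - P = O(u^4) with deg P <= 1 kills the coefficients of u^2..u^3 in Q*f:
  u^2: a_2 + q1*a_1 + q2*a_0 = 0, i.e. 1409044/729 + (98098/243)*q1 + (4459/81)*q2 = 0.
  u^3: a_3 + q1*a_2 + q2*a_1 = 0, i.e. 16703414/2187 + (1409044/729)*q1 + (98098/243)*q2 = 0.
Solving this linear system: q1 = -229/36, q2 = 623/54.
The numerator is Q*f truncated at degree 1: P0 = a_0 = 4459/81; P1 = a_1 + q1*a_0 = 156065/2916.

The Pade approximant has numerator coefficients [4459/81, 156065/2916]; denominator coefficients [1, -229/36, 623/54].


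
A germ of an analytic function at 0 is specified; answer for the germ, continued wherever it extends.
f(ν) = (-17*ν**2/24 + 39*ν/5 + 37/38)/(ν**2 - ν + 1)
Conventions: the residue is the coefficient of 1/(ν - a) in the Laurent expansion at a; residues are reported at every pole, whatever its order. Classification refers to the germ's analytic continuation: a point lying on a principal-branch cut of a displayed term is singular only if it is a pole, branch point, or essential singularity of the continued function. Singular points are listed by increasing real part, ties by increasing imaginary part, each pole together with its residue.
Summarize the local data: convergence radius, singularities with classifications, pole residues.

Radius of convergence at 0: 1.
At (1/2) - ((1/2)*sqrt(3))*i: a pole of order 1; residue (851/240) + ((23839/13680)*sqrt(3))*i.
At (1/2) + ((1/2)*sqrt(3))*i: a pole of order 1; residue (851/240) - ((23839/13680)*sqrt(3))*i.

Denominator factor (ν**2 - ν + 1): discriminant -3, complex-conjugate roots (1/2) + ((1/2)*sqrt(3))*i and (1/2) - ((1/2)*sqrt(3))*i; poles of order 1, moduli 1 and 1.
The radius of convergence is the smallest modulus among the singular points: 1.
The factor ν**2 - ν + 1 splits as (ν - a)(ν - a') with a = (1/2) - ((1/2)*sqrt(3))*i, a' = (1/2) + ((1/2)*sqrt(3))*i. At the order-1 pole a set g(ν) = (ν - a)*f(ν) = [-17*ν**2/24 + 39*ν/5 + 37/38] / (ν - a').
Simple pole: residue = g(a) at a = (1/2) - ((1/2)*sqrt(3))*i, which is (851/240) + ((23839/13680)*sqrt(3))*i.
The factor ν**2 - ν + 1 splits as (ν - a)(ν - a') with a = (1/2) + ((1/2)*sqrt(3))*i, a' = (1/2) - ((1/2)*sqrt(3))*i. At the order-1 pole a set g(ν) = (ν - a)*f(ν) = [-17*ν**2/24 + 39*ν/5 + 37/38] / (ν - a').
Simple pole: residue = g(a) at a = (1/2) + ((1/2)*sqrt(3))*i, which is (851/240) - ((23839/13680)*sqrt(3))*i.
List the singular points by increasing real part (a conjugate pair: the negative imaginary part first).


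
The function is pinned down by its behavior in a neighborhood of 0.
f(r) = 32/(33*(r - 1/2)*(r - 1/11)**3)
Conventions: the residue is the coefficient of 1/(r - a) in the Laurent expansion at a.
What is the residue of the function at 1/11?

The residue is -30976/2187.

At the order-3 pole 1/11 set g(r) = (r - (1/11))^3*f(r) = 32/(33*(r - 1/2)).
Order-3 pole: residue = g''(a)/2; g''(1/11) = -61952/2187, so the residue is -30976/2187.


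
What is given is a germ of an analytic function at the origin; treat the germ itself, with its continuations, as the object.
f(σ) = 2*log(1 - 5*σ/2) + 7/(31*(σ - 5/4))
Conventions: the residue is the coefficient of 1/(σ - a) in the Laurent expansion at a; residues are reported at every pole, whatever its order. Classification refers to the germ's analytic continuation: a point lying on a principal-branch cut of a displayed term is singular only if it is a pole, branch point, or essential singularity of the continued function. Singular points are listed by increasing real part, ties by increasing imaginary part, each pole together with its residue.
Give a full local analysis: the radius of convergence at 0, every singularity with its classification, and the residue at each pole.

Radius of convergence at 0: 2/5.
At 2/5: a logarithmic branch point.
At 5/4: a pole of order 1; residue 7/31.

Denominator factor (σ - 5/4): pole of order 1 at 5/4, modulus 5/4.
Branch term (2)*log(1 - σ/(2/5)): its argument vanishes at σ = 2/5, a logarithmic branch point, modulus 2/5.
The radius of convergence is the smallest modulus among the singular points: 2/5.
The branch term is analytic at 5/4 and contributes nothing to the residue; only the rational part matters.
At the order-1 pole 5/4 set g(σ) = (σ - (5/4))*(rational part) = 7/31.
Simple pole: residue = g(a) at a = 5/4, which is 7/31.
List the singular points by increasing real part (a conjugate pair: the negative imaginary part first).
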